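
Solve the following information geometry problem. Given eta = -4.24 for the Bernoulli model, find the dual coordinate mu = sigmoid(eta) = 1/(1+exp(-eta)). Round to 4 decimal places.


Dual coordinate (expectation parameter) for Bernoulli:
mu = 1/(1+exp(-eta)).
eta = -4.24.
exp(-eta) = exp(4.24) = 69.407852.
mu = 1/(1+69.407852) = 0.0142

0.0142


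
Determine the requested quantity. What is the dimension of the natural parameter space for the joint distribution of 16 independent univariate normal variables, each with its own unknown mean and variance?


Exponential family dimension calculation:
Each univariate normal has two natural parameters (mu/sigma^2 and -1/(2 sigma^2)).
With 16 independent components, dim = 2 * 16 = 32.

32


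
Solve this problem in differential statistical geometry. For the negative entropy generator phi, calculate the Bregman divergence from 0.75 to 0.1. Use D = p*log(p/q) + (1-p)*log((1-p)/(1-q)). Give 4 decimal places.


Bregman divergence with negative entropy generator:
D = p*log(p/q) + (1-p)*log((1-p)/(1-q)).
p = 0.75, q = 0.1.
p*log(p/q) = 0.75*log(0.75/0.1) = 1.511177.
(1-p)*log((1-p)/(1-q)) = 0.25*log(0.25/0.9) = -0.320233.
D = 1.511177 + -0.320233 = 1.1909

1.1909


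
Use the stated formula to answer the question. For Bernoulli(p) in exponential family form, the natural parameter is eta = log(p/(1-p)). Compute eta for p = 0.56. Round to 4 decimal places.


Natural parameter for Bernoulli: eta = log(p/(1-p)).
p = 0.56, 1-p = 0.44.
p/(1-p) = 1.272727.
eta = log(1.272727) = 0.2412

0.2412


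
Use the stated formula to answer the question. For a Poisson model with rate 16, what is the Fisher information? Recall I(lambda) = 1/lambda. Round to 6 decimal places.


Fisher information for Poisson: I(lambda) = 1/lambda.
lambda = 16.
I(lambda) = 1/16 = 0.062500

0.062500


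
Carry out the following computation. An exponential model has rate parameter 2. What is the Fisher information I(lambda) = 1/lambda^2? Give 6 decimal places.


Fisher information for exponential: I(lambda) = 1/lambda^2.
lambda = 2, lambda^2 = 4.
I = 1/4 = 0.250000

0.250000


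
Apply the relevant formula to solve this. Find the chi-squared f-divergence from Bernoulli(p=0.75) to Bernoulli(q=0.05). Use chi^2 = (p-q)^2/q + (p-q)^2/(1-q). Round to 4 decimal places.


Chi-squared divergence between Bernoulli distributions:
chi^2 = (p-q)^2/q + (p-q)^2/(1-q).
p = 0.75, q = 0.05, p-q = 0.7.
(p-q)^2 = 0.49.
term1 = 0.49/0.05 = 9.8.
term2 = 0.49/0.95 = 0.515789.
chi^2 = 9.8 + 0.515789 = 10.3158

10.3158


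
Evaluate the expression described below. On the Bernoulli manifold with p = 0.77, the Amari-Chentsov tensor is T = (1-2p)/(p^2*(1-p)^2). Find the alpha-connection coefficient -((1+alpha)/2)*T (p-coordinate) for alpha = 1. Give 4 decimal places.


Skewness (Amari-Chentsov) tensor: T = (1-2p)/(p^2*(1-p)^2).
p = 0.77, 1-2p = -0.54, p^2 = 0.5929, (1-p)^2 = 0.0529.
T = -0.54/(0.5929 * 0.0529) = -17.216967.
In the p-coordinate, Gamma^(alpha) = Gamma^(0) - (alpha/2)*T with Gamma^(0) = (1/2)*g'(p) = -T/2,
so Gamma^(alpha) = -((1+alpha)/2)*T.
alpha = 1, -(1+alpha)/2 = -1.0.
Gamma = -1.0 * -17.216967 = 17.2170

17.2170


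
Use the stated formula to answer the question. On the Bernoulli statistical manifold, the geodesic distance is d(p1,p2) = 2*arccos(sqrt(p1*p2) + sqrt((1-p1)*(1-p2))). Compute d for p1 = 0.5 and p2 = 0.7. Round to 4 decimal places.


Geodesic distance on Bernoulli manifold:
d(p1,p2) = 2*arccos(sqrt(p1*p2) + sqrt((1-p1)*(1-p2))).
sqrt(p1*p2) = sqrt(0.5*0.7) = 0.591608.
sqrt((1-p1)*(1-p2)) = sqrt(0.5*0.3) = 0.387298.
arg = 0.591608 + 0.387298 = 0.978906.
d = 2*arccos(0.978906) = 0.4115

0.4115


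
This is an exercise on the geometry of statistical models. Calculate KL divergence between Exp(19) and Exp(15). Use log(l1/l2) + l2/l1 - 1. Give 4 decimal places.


KL divergence for exponential family:
KL = log(l1/l2) + l2/l1 - 1.
log(19/15) = 0.236389.
15/19 = 0.789474.
KL = 0.236389 + 0.789474 - 1 = 0.0259

0.0259


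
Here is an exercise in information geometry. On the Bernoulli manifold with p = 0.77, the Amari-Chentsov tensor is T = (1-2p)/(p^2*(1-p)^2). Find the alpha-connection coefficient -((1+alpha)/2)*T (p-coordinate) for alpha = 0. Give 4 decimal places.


Skewness (Amari-Chentsov) tensor: T = (1-2p)/(p^2*(1-p)^2).
p = 0.77, 1-2p = -0.54, p^2 = 0.5929, (1-p)^2 = 0.0529.
T = -0.54/(0.5929 * 0.0529) = -17.216967.
In the p-coordinate, Gamma^(alpha) = Gamma^(0) - (alpha/2)*T with Gamma^(0) = (1/2)*g'(p) = -T/2,
so Gamma^(alpha) = -((1+alpha)/2)*T.
alpha = 0, -(1+alpha)/2 = -0.5.
Gamma = -0.5 * -17.216967 = 8.6085

8.6085


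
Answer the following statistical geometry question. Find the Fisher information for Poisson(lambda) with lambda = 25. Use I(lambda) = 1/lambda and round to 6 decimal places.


Fisher information for Poisson: I(lambda) = 1/lambda.
lambda = 25.
I(lambda) = 1/25 = 0.040000

0.040000


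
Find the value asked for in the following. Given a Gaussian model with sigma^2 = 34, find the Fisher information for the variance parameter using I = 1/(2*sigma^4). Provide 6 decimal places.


Fisher information for variance: I(sigma^2) = 1/(2*sigma^4).
sigma^2 = 34, so sigma^4 = 1156.
I = 1/(2*1156) = 1/2312 = 0.000433

0.000433


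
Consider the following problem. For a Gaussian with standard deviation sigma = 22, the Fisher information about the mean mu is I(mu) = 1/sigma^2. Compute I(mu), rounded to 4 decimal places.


The Fisher information for the mean of a normal distribution is I(mu) = 1/sigma^2.
sigma = 22, so sigma^2 = 484.
I(mu) = 1/484 = 0.0021

0.0021


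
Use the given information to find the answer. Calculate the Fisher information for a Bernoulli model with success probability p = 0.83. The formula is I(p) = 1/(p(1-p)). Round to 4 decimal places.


For Bernoulli(p), Fisher information is I(p) = 1/(p*(1-p)).
p = 0.83, 1-p = 0.17.
p*(1-p) = 0.1411.
I(p) = 1/0.1411 = 7.0872

7.0872


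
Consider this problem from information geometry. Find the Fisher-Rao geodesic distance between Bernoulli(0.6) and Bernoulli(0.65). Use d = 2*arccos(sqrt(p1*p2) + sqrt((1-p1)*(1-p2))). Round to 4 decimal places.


Geodesic distance on Bernoulli manifold:
d(p1,p2) = 2*arccos(sqrt(p1*p2) + sqrt((1-p1)*(1-p2))).
sqrt(p1*p2) = sqrt(0.6*0.65) = 0.6245.
sqrt((1-p1)*(1-p2)) = sqrt(0.4*0.35) = 0.374166.
arg = 0.6245 + 0.374166 = 0.998666.
d = 2*arccos(0.998666) = 0.1033

0.1033


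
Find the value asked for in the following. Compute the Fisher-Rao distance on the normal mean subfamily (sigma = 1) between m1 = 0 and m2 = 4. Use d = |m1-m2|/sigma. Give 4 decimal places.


On the fixed-variance normal subfamily, geodesic distance = |m1-m2|/sigma.
|0 - 4| = 4.
sigma = 1.
d = 4/1 = 4.0000

4.0000


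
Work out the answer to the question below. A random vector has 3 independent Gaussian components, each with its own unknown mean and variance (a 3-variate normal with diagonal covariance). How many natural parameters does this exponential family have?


Exponential family dimension calculation:
Each univariate normal has two natural parameters (mu/sigma^2 and -1/(2 sigma^2)).
With 3 independent components, dim = 2 * 3 = 6.

6


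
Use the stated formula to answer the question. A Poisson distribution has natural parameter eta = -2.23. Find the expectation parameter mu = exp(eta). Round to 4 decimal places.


Expectation parameter for Poisson exponential family:
mu = exp(eta).
eta = -2.23.
mu = exp(-2.23) = 0.1075

0.1075


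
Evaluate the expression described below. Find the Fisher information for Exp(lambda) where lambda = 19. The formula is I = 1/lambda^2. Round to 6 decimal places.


Fisher information for exponential: I(lambda) = 1/lambda^2.
lambda = 19, lambda^2 = 361.
I = 1/361 = 0.002770

0.002770


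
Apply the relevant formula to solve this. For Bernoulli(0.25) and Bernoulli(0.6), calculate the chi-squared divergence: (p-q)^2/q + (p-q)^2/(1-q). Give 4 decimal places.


Chi-squared divergence between Bernoulli distributions:
chi^2 = (p-q)^2/q + (p-q)^2/(1-q).
p = 0.25, q = 0.6, p-q = -0.35.
(p-q)^2 = 0.1225.
term1 = 0.1225/0.6 = 0.204167.
term2 = 0.1225/0.4 = 0.30625.
chi^2 = 0.204167 + 0.30625 = 0.5104

0.5104


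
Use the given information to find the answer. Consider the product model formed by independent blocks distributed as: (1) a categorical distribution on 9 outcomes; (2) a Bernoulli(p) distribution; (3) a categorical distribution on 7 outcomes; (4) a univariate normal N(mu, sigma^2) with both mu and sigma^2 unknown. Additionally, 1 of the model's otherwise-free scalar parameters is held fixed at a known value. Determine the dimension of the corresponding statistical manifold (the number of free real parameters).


The dimension of a statistical manifold equals the number of free
(independent) real parameters of the model. For a product of independent
blocks the parameter counts add.
- categorical on 9 outcomes (probabilities sum to 1): 9-1 = 8.
- Bernoulli (p): 1.
- categorical on 7 outcomes (probabilities sum to 1): 7-1 = 6.
- normal (mu, sigma^2): 2.
Total = 8 + 1 + 6 + 2 = 17.
1 parameter(s) fixed at known values: 17 - 1 = 16.
Dimension = 16

16


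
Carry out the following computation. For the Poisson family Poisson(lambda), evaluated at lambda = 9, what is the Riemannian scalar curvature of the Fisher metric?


This family has a single free parameter, so its statistical manifold
is 1-dimensional. The Riemann curvature tensor of any 1-dimensional
Riemannian manifold vanishes identically, so R = 0.

0


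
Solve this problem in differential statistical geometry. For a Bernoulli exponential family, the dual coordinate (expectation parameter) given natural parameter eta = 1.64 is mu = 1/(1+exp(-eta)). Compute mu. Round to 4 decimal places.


Dual coordinate (expectation parameter) for Bernoulli:
mu = 1/(1+exp(-eta)).
eta = 1.64.
exp(-eta) = exp(-1.64) = 0.19398.
mu = 1/(1+0.19398) = 0.8375

0.8375


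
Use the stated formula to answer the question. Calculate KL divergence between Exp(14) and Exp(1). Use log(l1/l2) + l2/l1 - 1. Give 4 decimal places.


KL divergence for exponential family:
KL = log(l1/l2) + l2/l1 - 1.
log(14/1) = 2.639057.
1/14 = 0.071429.
KL = 2.639057 + 0.071429 - 1 = 1.7105

1.7105


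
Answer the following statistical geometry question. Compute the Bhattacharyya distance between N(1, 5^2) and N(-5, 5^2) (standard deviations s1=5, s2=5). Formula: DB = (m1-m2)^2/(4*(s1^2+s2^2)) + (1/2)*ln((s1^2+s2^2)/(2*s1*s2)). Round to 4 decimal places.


Bhattacharyya distance between two Gaussians:
DB = (m1-m2)^2/(4*(s1^2+s2^2)) + (1/2)*ln((s1^2+s2^2)/(2*s1*s2)).
(m1-m2)^2 = (6)^2 = 36.
s1^2+s2^2 = 25 + 25 = 50.
term1 = 36/200 = 0.18.
term2 = 0.5*ln(50/50.0) = 0.0.
DB = 0.18 + 0.0 = 0.1800

0.1800


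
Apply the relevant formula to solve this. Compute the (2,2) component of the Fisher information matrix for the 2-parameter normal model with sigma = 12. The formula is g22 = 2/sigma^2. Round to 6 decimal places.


For the 2-parameter normal family, the Fisher metric has:
  g11 = 1/sigma^2, g22 = 2/sigma^2.
sigma = 12, sigma^2 = 144.
g22 = 0.013889

0.013889


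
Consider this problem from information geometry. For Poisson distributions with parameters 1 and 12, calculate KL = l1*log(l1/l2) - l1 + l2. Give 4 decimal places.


KL divergence for Poisson:
KL = l1*log(l1/l2) - l1 + l2.
l1 = 1, l2 = 12.
log(1/12) = -2.484907.
l1*log(l1/l2) = 1 * -2.484907 = -2.484907.
KL = -2.484907 - 1 + 12 = 8.5151

8.5151


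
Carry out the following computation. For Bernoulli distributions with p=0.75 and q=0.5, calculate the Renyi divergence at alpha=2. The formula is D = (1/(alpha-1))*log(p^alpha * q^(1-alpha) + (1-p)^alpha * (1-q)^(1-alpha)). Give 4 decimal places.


Renyi divergence of order alpha between Bernoulli distributions:
D = (1/(alpha-1))*log(p^alpha * q^(1-alpha) + (1-p)^alpha * (1-q)^(1-alpha)).
alpha = 2, p = 0.75, q = 0.5.
p^alpha * q^(1-alpha) = 0.75^2 * 0.5^-1 = 1.125.
(1-p)^alpha * (1-q)^(1-alpha) = 0.25^2 * 0.5^-1 = 0.125.
sum = 1.125 + 0.125 = 1.25.
D = (1/1)*log(1.25) = 0.2231

0.2231


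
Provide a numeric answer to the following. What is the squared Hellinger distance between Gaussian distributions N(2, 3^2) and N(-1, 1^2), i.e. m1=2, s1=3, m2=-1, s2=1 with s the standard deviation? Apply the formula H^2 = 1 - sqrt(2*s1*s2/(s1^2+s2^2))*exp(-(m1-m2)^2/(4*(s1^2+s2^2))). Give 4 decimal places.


Squared Hellinger distance for Gaussians:
H^2 = 1 - sqrt(2*s1*s2/(s1^2+s2^2)) * exp(-(m1-m2)^2/(4*(s1^2+s2^2))).
s1^2 = 9, s2^2 = 1, s1^2+s2^2 = 10.
sqrt(2*3*1/(10)) = 0.774597.
(m1-m2)^2 = (3)^2 = 9.
exp(-9/(4*10)) = exp(-0.225) = 0.798516.
H^2 = 1 - 0.774597*0.798516 = 0.3815

0.3815


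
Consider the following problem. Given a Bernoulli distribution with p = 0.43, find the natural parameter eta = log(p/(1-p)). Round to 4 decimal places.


Natural parameter for Bernoulli: eta = log(p/(1-p)).
p = 0.43, 1-p = 0.57.
p/(1-p) = 0.754386.
eta = log(0.754386) = -0.2819

-0.2819


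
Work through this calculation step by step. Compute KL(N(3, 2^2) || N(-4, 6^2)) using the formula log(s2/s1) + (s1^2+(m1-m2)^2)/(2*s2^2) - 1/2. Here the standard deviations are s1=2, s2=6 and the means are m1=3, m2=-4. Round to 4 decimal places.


KL divergence between normal distributions:
KL = log(s2/s1) + (s1^2 + (m1-m2)^2)/(2*s2^2) - 1/2.
log(6/2) = 1.098612.
(2^2 + (3--4)^2)/(2*6^2) = (4 + 49)/72 = 0.736111.
KL = 1.098612 + 0.736111 - 0.5 = 1.3347

1.3347


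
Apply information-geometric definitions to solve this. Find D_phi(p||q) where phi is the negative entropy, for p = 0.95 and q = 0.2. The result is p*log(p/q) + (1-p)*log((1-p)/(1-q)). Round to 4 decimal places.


Bregman divergence with negative entropy generator:
D = p*log(p/q) + (1-p)*log((1-p)/(1-q)).
p = 0.95, q = 0.2.
p*log(p/q) = 0.95*log(0.95/0.2) = 1.480237.
(1-p)*log((1-p)/(1-q)) = 0.05*log(0.05/0.8) = -0.138629.
D = 1.480237 + -0.138629 = 1.3416

1.3416


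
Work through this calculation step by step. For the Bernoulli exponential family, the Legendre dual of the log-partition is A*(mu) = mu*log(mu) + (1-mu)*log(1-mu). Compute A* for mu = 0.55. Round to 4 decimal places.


Legendre transform for Bernoulli:
A*(mu) = mu*log(mu) + (1-mu)*log(1-mu).
mu = 0.55, 1-mu = 0.45.
mu*log(mu) = 0.55*log(0.55) = -0.32881.
(1-mu)*log(1-mu) = 0.45*log(0.45) = -0.359328.
A* = -0.32881 + -0.359328 = -0.6881

-0.6881


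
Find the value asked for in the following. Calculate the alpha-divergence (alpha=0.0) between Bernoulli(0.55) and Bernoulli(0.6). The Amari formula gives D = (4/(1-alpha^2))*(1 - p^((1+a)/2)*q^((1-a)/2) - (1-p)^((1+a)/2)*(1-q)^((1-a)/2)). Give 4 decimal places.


Amari alpha-divergence:
D = (4/(1-alpha^2))*(1 - p^((1+a)/2)*q^((1-a)/2) - (1-p)^((1+a)/2)*(1-q)^((1-a)/2)).
alpha = 0.0, p = 0.55, q = 0.6.
e1 = (1+alpha)/2 = 0.5, e2 = (1-alpha)/2 = 0.5.
t1 = p^e1 * q^e2 = 0.55^0.5 * 0.6^0.5 = 0.574456.
t2 = (1-p)^e1 * (1-q)^e2 = 0.45^0.5 * 0.4^0.5 = 0.424264.
4/(1-alpha^2) = 4.0.
D = 4.0*(1 - 0.574456 - 0.424264) = 0.0051

0.0051


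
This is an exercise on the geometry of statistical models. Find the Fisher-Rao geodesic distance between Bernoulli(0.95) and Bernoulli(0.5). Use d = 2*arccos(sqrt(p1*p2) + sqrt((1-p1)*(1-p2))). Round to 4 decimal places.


Geodesic distance on Bernoulli manifold:
d(p1,p2) = 2*arccos(sqrt(p1*p2) + sqrt((1-p1)*(1-p2))).
sqrt(p1*p2) = sqrt(0.95*0.5) = 0.689202.
sqrt((1-p1)*(1-p2)) = sqrt(0.05*0.5) = 0.158114.
arg = 0.689202 + 0.158114 = 0.847316.
d = 2*arccos(0.847316) = 1.1198

1.1198


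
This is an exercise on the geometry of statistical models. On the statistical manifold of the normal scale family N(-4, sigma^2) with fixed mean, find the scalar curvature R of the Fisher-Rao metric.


This family has a single free parameter, so its statistical manifold
is 1-dimensional. The Riemann curvature tensor of any 1-dimensional
Riemannian manifold vanishes identically, so R = 0.

0


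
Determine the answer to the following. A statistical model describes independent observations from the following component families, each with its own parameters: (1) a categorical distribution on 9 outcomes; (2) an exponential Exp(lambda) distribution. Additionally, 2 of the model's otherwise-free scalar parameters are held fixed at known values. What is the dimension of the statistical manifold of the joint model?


The dimension of a statistical manifold equals the number of free
(independent) real parameters of the model. For a product of independent
blocks the parameter counts add.
- categorical on 9 outcomes (probabilities sum to 1): 9-1 = 8.
- exponential (lambda): 1.
Total = 8 + 1 = 9.
2 parameter(s) fixed at known values: 9 - 2 = 7.
Dimension = 7

7


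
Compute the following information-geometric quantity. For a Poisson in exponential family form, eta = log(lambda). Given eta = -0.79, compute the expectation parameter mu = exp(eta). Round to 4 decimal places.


Expectation parameter for Poisson exponential family:
mu = exp(eta).
eta = -0.79.
mu = exp(-0.79) = 0.4538

0.4538


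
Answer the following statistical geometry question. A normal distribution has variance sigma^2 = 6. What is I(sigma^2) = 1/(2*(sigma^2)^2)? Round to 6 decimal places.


Fisher information for variance: I(sigma^2) = 1/(2*sigma^4).
sigma^2 = 6, so sigma^4 = 36.
I = 1/(2*36) = 1/72 = 0.013889

0.013889


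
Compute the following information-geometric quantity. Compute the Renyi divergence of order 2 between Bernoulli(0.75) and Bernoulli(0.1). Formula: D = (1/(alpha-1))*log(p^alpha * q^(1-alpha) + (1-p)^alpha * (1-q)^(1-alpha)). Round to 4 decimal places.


Renyi divergence of order alpha between Bernoulli distributions:
D = (1/(alpha-1))*log(p^alpha * q^(1-alpha) + (1-p)^alpha * (1-q)^(1-alpha)).
alpha = 2, p = 0.75, q = 0.1.
p^alpha * q^(1-alpha) = 0.75^2 * 0.1^-1 = 5.625.
(1-p)^alpha * (1-q)^(1-alpha) = 0.25^2 * 0.9^-1 = 0.069444.
sum = 5.625 + 0.069444 = 5.694444.
D = (1/1)*log(5.694444) = 1.7395

1.7395


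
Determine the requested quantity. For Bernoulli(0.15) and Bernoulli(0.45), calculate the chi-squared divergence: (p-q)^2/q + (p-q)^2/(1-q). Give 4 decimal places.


Chi-squared divergence between Bernoulli distributions:
chi^2 = (p-q)^2/q + (p-q)^2/(1-q).
p = 0.15, q = 0.45, p-q = -0.3.
(p-q)^2 = 0.09.
term1 = 0.09/0.45 = 0.2.
term2 = 0.09/0.55 = 0.163636.
chi^2 = 0.2 + 0.163636 = 0.3636

0.3636


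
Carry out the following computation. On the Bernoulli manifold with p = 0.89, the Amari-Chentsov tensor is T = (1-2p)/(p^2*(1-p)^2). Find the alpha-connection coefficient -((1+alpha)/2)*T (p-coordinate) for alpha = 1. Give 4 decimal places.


Skewness (Amari-Chentsov) tensor: T = (1-2p)/(p^2*(1-p)^2).
p = 0.89, 1-2p = -0.78, p^2 = 0.7921, (1-p)^2 = 0.0121.
T = -0.78/(0.7921 * 0.0121) = -81.382161.
In the p-coordinate, Gamma^(alpha) = Gamma^(0) - (alpha/2)*T with Gamma^(0) = (1/2)*g'(p) = -T/2,
so Gamma^(alpha) = -((1+alpha)/2)*T.
alpha = 1, -(1+alpha)/2 = -1.0.
Gamma = -1.0 * -81.382161 = 81.3822

81.3822


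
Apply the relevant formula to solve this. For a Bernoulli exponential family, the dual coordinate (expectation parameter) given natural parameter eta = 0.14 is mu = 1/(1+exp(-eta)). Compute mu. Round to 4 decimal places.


Dual coordinate (expectation parameter) for Bernoulli:
mu = 1/(1+exp(-eta)).
eta = 0.14.
exp(-eta) = exp(-0.14) = 0.869358.
mu = 1/(1+0.869358) = 0.5349

0.5349


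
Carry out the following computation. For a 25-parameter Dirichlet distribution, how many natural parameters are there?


Exponential family dimension calculation:
Dirichlet with 25 components has 25 natural parameters.

25


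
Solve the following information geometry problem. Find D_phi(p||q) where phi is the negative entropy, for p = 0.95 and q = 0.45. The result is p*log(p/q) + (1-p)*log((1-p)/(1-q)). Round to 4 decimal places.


Bregman divergence with negative entropy generator:
D = p*log(p/q) + (1-p)*log((1-p)/(1-q)).
p = 0.95, q = 0.45.
p*log(p/q) = 0.95*log(0.95/0.45) = 0.709854.
(1-p)*log((1-p)/(1-q)) = 0.05*log(0.05/0.55) = -0.119895.
D = 0.709854 + -0.119895 = 0.5900

0.5900


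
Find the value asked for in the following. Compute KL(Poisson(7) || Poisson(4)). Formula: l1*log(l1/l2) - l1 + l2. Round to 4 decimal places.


KL divergence for Poisson:
KL = l1*log(l1/l2) - l1 + l2.
l1 = 7, l2 = 4.
log(7/4) = 0.559616.
l1*log(l1/l2) = 7 * 0.559616 = 3.917311.
KL = 3.917311 - 7 + 4 = 0.9173

0.9173


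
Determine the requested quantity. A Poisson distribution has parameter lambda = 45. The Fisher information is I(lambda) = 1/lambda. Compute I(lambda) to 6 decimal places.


Fisher information for Poisson: I(lambda) = 1/lambda.
lambda = 45.
I(lambda) = 1/45 = 0.022222

0.022222


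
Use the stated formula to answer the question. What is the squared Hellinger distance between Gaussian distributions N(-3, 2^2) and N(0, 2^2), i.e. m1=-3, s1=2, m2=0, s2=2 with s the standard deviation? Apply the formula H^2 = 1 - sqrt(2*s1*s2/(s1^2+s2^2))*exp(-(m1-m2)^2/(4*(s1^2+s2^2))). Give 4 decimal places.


Squared Hellinger distance for Gaussians:
H^2 = 1 - sqrt(2*s1*s2/(s1^2+s2^2)) * exp(-(m1-m2)^2/(4*(s1^2+s2^2))).
s1^2 = 4, s2^2 = 4, s1^2+s2^2 = 8.
sqrt(2*2*2/(8)) = 1.0.
(m1-m2)^2 = (-3)^2 = 9.
exp(-9/(4*8)) = exp(-0.28125) = 0.75484.
H^2 = 1 - 1.0*0.75484 = 0.2452

0.2452


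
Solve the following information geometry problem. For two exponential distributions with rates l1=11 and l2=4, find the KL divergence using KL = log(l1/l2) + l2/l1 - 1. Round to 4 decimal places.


KL divergence for exponential family:
KL = log(l1/l2) + l2/l1 - 1.
log(11/4) = 1.011601.
4/11 = 0.363636.
KL = 1.011601 + 0.363636 - 1 = 0.3752

0.3752


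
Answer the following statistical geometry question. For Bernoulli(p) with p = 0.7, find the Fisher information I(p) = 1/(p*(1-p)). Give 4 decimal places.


For Bernoulli(p), Fisher information is I(p) = 1/(p*(1-p)).
p = 0.7, 1-p = 0.3.
p*(1-p) = 0.21.
I(p) = 1/0.21 = 4.7619

4.7619


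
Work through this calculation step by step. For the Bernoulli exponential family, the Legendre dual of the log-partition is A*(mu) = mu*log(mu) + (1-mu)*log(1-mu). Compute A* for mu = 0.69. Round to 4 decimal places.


Legendre transform for Bernoulli:
A*(mu) = mu*log(mu) + (1-mu)*log(1-mu).
mu = 0.69, 1-mu = 0.31.
mu*log(mu) = 0.69*log(0.69) = -0.256034.
(1-mu)*log(1-mu) = 0.31*log(0.31) = -0.363067.
A* = -0.256034 + -0.363067 = -0.6191

-0.6191


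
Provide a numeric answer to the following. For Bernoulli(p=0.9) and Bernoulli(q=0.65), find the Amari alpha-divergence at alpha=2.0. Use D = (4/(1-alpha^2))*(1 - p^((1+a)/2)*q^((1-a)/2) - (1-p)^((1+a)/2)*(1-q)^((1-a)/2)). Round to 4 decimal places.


Amari alpha-divergence:
D = (4/(1-alpha^2))*(1 - p^((1+a)/2)*q^((1-a)/2) - (1-p)^((1+a)/2)*(1-q)^((1-a)/2)).
alpha = 2.0, p = 0.9, q = 0.65.
e1 = (1+alpha)/2 = 1.5, e2 = (1-alpha)/2 = -0.5.
t1 = p^e1 * q^e2 = 0.9^1.5 * 0.65^-0.5 = 1.059027.
t2 = (1-p)^e1 * (1-q)^e2 = 0.1^1.5 * 0.35^-0.5 = 0.053452.
4/(1-alpha^2) = -1.333333.
D = -1.333333*(1 - 1.059027 - 0.053452) = 0.1500

0.1500


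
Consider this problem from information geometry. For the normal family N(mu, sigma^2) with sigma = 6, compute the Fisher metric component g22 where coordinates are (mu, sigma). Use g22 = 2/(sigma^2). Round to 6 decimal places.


For the 2-parameter normal family, the Fisher metric has:
  g11 = 1/sigma^2, g22 = 2/sigma^2.
sigma = 6, sigma^2 = 36.
g22 = 0.055556

0.055556


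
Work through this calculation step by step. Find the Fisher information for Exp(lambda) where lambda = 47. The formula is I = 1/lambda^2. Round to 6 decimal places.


Fisher information for exponential: I(lambda) = 1/lambda^2.
lambda = 47, lambda^2 = 2209.
I = 1/2209 = 0.000453

0.000453


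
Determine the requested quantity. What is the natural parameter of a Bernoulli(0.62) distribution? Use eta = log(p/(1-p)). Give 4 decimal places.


Natural parameter for Bernoulli: eta = log(p/(1-p)).
p = 0.62, 1-p = 0.38.
p/(1-p) = 1.631579.
eta = log(1.631579) = 0.4895

0.4895


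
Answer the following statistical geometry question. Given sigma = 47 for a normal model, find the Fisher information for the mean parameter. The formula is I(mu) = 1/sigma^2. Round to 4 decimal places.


The Fisher information for the mean of a normal distribution is I(mu) = 1/sigma^2.
sigma = 47, so sigma^2 = 2209.
I(mu) = 1/2209 = 0.0005

0.0005


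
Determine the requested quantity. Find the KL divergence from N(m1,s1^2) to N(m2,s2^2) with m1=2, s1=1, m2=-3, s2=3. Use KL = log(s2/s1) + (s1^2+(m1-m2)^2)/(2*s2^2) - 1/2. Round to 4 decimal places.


KL divergence between normal distributions:
KL = log(s2/s1) + (s1^2 + (m1-m2)^2)/(2*s2^2) - 1/2.
log(3/1) = 1.098612.
(1^2 + (2--3)^2)/(2*3^2) = (1 + 25)/18 = 1.444444.
KL = 1.098612 + 1.444444 - 0.5 = 2.0431

2.0431


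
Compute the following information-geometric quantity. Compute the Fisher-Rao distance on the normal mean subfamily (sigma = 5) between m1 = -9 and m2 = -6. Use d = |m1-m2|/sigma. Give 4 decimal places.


On the fixed-variance normal subfamily, geodesic distance = |m1-m2|/sigma.
|-9 - -6| = 3.
sigma = 5.
d = 3/5 = 0.6000

0.6000


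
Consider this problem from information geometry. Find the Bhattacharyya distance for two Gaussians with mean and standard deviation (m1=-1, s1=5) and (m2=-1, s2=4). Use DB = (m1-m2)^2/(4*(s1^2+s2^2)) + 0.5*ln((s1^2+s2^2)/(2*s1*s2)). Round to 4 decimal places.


Bhattacharyya distance between two Gaussians:
DB = (m1-m2)^2/(4*(s1^2+s2^2)) + (1/2)*ln((s1^2+s2^2)/(2*s1*s2)).
(m1-m2)^2 = (0)^2 = 0.
s1^2+s2^2 = 25 + 16 = 41.
term1 = 0/164 = 0.0.
term2 = 0.5*ln(41/40.0) = 0.012346.
DB = 0.0 + 0.012346 = 0.0123

0.0123


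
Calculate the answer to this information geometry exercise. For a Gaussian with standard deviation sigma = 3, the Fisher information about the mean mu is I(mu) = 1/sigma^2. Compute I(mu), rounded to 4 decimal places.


The Fisher information for the mean of a normal distribution is I(mu) = 1/sigma^2.
sigma = 3, so sigma^2 = 9.
I(mu) = 1/9 = 0.1111

0.1111


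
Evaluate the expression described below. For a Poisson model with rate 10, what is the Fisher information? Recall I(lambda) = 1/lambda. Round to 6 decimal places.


Fisher information for Poisson: I(lambda) = 1/lambda.
lambda = 10.
I(lambda) = 1/10 = 0.100000

0.100000


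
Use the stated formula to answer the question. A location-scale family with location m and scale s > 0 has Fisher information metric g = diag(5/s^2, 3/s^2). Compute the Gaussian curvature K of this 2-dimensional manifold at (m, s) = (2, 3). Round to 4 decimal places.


The metric has the form g = (A dm^2 + B ds^2)/s^2 with A = 5, B = 3.
Substitute u = sqrt(A/B)*m: g = B*(du^2 + ds^2)/s^2, i.e. B times the
Poincare upper half-plane metric, which has constant Gaussian curvature -1.
Scaling a 2D metric by a constant c divides the Gaussian curvature by c,
so K = -1/B = -1/(3) = -0.3333 everywhere (the point (m, s) = (2, 3) is irrelevant:
the curvature is constant).
The requested Gaussian curvature is K = -0.3333.

-0.3333


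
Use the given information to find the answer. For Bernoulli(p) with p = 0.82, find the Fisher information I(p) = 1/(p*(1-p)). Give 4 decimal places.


For Bernoulli(p), Fisher information is I(p) = 1/(p*(1-p)).
p = 0.82, 1-p = 0.18.
p*(1-p) = 0.1476.
I(p) = 1/0.1476 = 6.7751

6.7751


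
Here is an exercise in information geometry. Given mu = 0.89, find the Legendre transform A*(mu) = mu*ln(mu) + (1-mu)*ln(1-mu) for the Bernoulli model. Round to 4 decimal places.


Legendre transform for Bernoulli:
A*(mu) = mu*log(mu) + (1-mu)*log(1-mu).
mu = 0.89, 1-mu = 0.11.
mu*log(mu) = 0.89*log(0.89) = -0.103715.
(1-mu)*log(1-mu) = 0.11*log(0.11) = -0.2428.
A* = -0.103715 + -0.2428 = -0.3465

-0.3465


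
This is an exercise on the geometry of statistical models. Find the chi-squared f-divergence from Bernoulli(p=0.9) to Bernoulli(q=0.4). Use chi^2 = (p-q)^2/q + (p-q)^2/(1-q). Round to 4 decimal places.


Chi-squared divergence between Bernoulli distributions:
chi^2 = (p-q)^2/q + (p-q)^2/(1-q).
p = 0.9, q = 0.4, p-q = 0.5.
(p-q)^2 = 0.25.
term1 = 0.25/0.4 = 0.625.
term2 = 0.25/0.6 = 0.416667.
chi^2 = 0.625 + 0.416667 = 1.0417

1.0417


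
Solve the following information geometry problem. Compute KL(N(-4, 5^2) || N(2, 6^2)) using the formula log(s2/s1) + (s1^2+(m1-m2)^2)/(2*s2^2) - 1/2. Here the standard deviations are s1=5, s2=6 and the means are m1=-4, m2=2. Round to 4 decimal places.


KL divergence between normal distributions:
KL = log(s2/s1) + (s1^2 + (m1-m2)^2)/(2*s2^2) - 1/2.
log(6/5) = 0.182322.
(5^2 + (-4-2)^2)/(2*6^2) = (25 + 36)/72 = 0.847222.
KL = 0.182322 + 0.847222 - 0.5 = 0.5295

0.5295


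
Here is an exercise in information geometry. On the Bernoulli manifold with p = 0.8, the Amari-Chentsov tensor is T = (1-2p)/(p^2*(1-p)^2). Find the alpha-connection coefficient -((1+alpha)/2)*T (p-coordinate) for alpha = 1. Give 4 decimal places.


Skewness (Amari-Chentsov) tensor: T = (1-2p)/(p^2*(1-p)^2).
p = 0.8, 1-2p = -0.6, p^2 = 0.64, (1-p)^2 = 0.04.
T = -0.6/(0.64 * 0.04) = -23.4375.
In the p-coordinate, Gamma^(alpha) = Gamma^(0) - (alpha/2)*T with Gamma^(0) = (1/2)*g'(p) = -T/2,
so Gamma^(alpha) = -((1+alpha)/2)*T.
alpha = 1, -(1+alpha)/2 = -1.0.
Gamma = -1.0 * -23.4375 = 23.4375

23.4375


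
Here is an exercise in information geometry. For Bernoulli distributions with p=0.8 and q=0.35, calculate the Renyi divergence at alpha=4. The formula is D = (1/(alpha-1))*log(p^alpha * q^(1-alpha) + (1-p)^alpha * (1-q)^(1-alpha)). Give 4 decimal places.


Renyi divergence of order alpha between Bernoulli distributions:
D = (1/(alpha-1))*log(p^alpha * q^(1-alpha) + (1-p)^alpha * (1-q)^(1-alpha)).
alpha = 4, p = 0.8, q = 0.35.
p^alpha * q^(1-alpha) = 0.8^4 * 0.35^-3 = 9.553353.
(1-p)^alpha * (1-q)^(1-alpha) = 0.2^4 * 0.65^-3 = 0.005826.
sum = 9.553353 + 0.005826 = 9.559179.
D = (1/3)*log(9.559179) = 0.7525

0.7525


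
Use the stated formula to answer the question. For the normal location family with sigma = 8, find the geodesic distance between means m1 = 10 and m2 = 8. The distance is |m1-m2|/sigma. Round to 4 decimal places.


On the fixed-variance normal subfamily, geodesic distance = |m1-m2|/sigma.
|10 - 8| = 2.
sigma = 8.
d = 2/8 = 0.2500

0.2500


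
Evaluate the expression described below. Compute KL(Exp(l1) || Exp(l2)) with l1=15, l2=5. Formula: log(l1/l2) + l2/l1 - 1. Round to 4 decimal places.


KL divergence for exponential family:
KL = log(l1/l2) + l2/l1 - 1.
log(15/5) = 1.098612.
5/15 = 0.333333.
KL = 1.098612 + 0.333333 - 1 = 0.4319

0.4319


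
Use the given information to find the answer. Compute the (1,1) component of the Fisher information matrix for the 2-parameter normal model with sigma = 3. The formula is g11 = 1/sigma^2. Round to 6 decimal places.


For the 2-parameter normal family, the Fisher metric has:
  g11 = 1/sigma^2, g22 = 2/sigma^2.
sigma = 3, sigma^2 = 9.
g11 = 0.111111

0.111111


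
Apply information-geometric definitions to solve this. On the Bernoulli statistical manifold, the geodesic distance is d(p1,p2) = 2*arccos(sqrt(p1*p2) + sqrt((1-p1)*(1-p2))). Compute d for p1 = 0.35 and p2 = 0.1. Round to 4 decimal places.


Geodesic distance on Bernoulli manifold:
d(p1,p2) = 2*arccos(sqrt(p1*p2) + sqrt((1-p1)*(1-p2))).
sqrt(p1*p2) = sqrt(0.35*0.1) = 0.187083.
sqrt((1-p1)*(1-p2)) = sqrt(0.65*0.9) = 0.764853.
arg = 0.187083 + 0.764853 = 0.951936.
d = 2*arccos(0.951936) = 0.6226

0.6226


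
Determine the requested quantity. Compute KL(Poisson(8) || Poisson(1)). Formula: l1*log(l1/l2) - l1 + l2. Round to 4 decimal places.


KL divergence for Poisson:
KL = l1*log(l1/l2) - l1 + l2.
l1 = 8, l2 = 1.
log(8/1) = 2.079442.
l1*log(l1/l2) = 8 * 2.079442 = 16.635532.
KL = 16.635532 - 8 + 1 = 9.6355

9.6355


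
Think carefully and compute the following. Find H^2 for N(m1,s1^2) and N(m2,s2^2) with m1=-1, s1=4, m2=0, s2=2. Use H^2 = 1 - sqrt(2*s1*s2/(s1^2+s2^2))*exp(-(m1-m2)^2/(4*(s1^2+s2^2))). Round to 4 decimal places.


Squared Hellinger distance for Gaussians:
H^2 = 1 - sqrt(2*s1*s2/(s1^2+s2^2)) * exp(-(m1-m2)^2/(4*(s1^2+s2^2))).
s1^2 = 16, s2^2 = 4, s1^2+s2^2 = 20.
sqrt(2*4*2/(20)) = 0.894427.
(m1-m2)^2 = (-1)^2 = 1.
exp(-1/(4*20)) = exp(-0.0125) = 0.987578.
H^2 = 1 - 0.894427*0.987578 = 0.1167

0.1167


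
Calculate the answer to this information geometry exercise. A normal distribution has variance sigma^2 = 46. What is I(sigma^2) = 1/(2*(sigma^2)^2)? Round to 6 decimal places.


Fisher information for variance: I(sigma^2) = 1/(2*sigma^4).
sigma^2 = 46, so sigma^4 = 2116.
I = 1/(2*2116) = 1/4232 = 0.000236

0.000236


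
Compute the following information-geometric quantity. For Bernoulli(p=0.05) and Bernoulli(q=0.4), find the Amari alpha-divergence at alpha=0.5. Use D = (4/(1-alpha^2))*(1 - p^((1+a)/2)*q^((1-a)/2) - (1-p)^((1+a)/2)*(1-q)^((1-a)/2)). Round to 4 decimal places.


Amari alpha-divergence:
D = (4/(1-alpha^2))*(1 - p^((1+a)/2)*q^((1-a)/2) - (1-p)^((1+a)/2)*(1-q)^((1-a)/2)).
alpha = 0.5, p = 0.05, q = 0.4.
e1 = (1+alpha)/2 = 0.75, e2 = (1-alpha)/2 = 0.25.
t1 = p^e1 * q^e2 = 0.05^0.75 * 0.4^0.25 = 0.08409.
t2 = (1-p)^e1 * (1-q)^e2 = 0.95^0.75 * 0.6^0.25 = 0.846897.
4/(1-alpha^2) = 5.333333.
D = 5.333333*(1 - 0.08409 - 0.846897) = 0.3681

0.3681


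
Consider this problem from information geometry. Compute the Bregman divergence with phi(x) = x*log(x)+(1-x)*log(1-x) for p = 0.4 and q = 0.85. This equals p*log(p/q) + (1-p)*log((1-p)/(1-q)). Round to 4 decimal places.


Bregman divergence with negative entropy generator:
D = p*log(p/q) + (1-p)*log((1-p)/(1-q)).
p = 0.4, q = 0.85.
p*log(p/q) = 0.4*log(0.4/0.85) = -0.301509.
(1-p)*log((1-p)/(1-q)) = 0.6*log(0.6/0.15) = 0.831777.
D = -0.301509 + 0.831777 = 0.5303

0.5303


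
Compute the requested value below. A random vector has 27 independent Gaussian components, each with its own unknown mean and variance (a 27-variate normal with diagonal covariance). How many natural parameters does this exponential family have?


Exponential family dimension calculation:
Each univariate normal has two natural parameters (mu/sigma^2 and -1/(2 sigma^2)).
With 27 independent components, dim = 2 * 27 = 54.

54


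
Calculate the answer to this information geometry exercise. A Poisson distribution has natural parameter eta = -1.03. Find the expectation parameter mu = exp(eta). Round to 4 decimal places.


Expectation parameter for Poisson exponential family:
mu = exp(eta).
eta = -1.03.
mu = exp(-1.03) = 0.3570

0.3570


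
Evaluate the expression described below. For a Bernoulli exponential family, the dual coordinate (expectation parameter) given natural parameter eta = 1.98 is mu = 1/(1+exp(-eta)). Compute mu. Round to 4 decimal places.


Dual coordinate (expectation parameter) for Bernoulli:
mu = 1/(1+exp(-eta)).
eta = 1.98.
exp(-eta) = exp(-1.98) = 0.138069.
mu = 1/(1+0.138069) = 0.8787

0.8787


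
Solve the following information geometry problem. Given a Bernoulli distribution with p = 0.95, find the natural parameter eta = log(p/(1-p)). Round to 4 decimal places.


Natural parameter for Bernoulli: eta = log(p/(1-p)).
p = 0.95, 1-p = 0.05.
p/(1-p) = 19.0.
eta = log(19.0) = 2.9444

2.9444


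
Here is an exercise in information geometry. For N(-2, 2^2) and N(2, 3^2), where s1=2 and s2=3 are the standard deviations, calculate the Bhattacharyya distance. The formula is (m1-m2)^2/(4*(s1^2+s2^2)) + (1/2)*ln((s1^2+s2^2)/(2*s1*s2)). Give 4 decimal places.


Bhattacharyya distance between two Gaussians:
DB = (m1-m2)^2/(4*(s1^2+s2^2)) + (1/2)*ln((s1^2+s2^2)/(2*s1*s2)).
(m1-m2)^2 = (-4)^2 = 16.
s1^2+s2^2 = 4 + 9 = 13.
term1 = 16/52 = 0.307692.
term2 = 0.5*ln(13/12.0) = 0.040021.
DB = 0.307692 + 0.040021 = 0.3477

0.3477


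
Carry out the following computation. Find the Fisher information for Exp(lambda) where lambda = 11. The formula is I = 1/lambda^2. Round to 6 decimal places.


Fisher information for exponential: I(lambda) = 1/lambda^2.
lambda = 11, lambda^2 = 121.
I = 1/121 = 0.008264

0.008264


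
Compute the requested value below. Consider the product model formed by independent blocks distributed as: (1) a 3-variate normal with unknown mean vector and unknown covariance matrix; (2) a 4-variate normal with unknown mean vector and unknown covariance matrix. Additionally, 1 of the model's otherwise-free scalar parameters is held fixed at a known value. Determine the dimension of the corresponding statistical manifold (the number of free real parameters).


The dimension of a statistical manifold equals the number of free
(independent) real parameters of the model. For a product of independent
blocks the parameter counts add.
- 3-variate normal: 3 (mean) + 3*4/2 = 6 (symmetric covariance) = 9.
- 4-variate normal: 4 (mean) + 4*5/2 = 10 (symmetric covariance) = 14.
Total = 9 + 14 = 23.
1 parameter(s) fixed at known values: 23 - 1 = 22.
Dimension = 22

22


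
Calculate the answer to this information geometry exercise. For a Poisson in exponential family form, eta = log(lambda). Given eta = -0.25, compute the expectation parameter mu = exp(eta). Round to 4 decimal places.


Expectation parameter for Poisson exponential family:
mu = exp(eta).
eta = -0.25.
mu = exp(-0.25) = 0.7788

0.7788


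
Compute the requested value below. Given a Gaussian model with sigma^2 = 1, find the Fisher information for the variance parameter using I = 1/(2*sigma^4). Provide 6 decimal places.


Fisher information for variance: I(sigma^2) = 1/(2*sigma^4).
sigma^2 = 1, so sigma^4 = 1.
I = 1/(2*1) = 1/2 = 0.500000

0.500000


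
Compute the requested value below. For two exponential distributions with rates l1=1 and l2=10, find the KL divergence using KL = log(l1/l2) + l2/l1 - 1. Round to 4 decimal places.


KL divergence for exponential family:
KL = log(l1/l2) + l2/l1 - 1.
log(1/10) = -2.302585.
10/1 = 10.0.
KL = -2.302585 + 10.0 - 1 = 6.6974

6.6974


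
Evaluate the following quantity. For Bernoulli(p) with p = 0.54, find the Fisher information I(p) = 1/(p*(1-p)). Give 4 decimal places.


For Bernoulli(p), Fisher information is I(p) = 1/(p*(1-p)).
p = 0.54, 1-p = 0.46.
p*(1-p) = 0.2484.
I(p) = 1/0.2484 = 4.0258

4.0258


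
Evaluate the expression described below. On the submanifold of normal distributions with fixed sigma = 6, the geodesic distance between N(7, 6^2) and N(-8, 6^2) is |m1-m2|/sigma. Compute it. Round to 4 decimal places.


On the fixed-variance normal subfamily, geodesic distance = |m1-m2|/sigma.
|7 - -8| = 15.
sigma = 6.
d = 15/6 = 2.5000

2.5000


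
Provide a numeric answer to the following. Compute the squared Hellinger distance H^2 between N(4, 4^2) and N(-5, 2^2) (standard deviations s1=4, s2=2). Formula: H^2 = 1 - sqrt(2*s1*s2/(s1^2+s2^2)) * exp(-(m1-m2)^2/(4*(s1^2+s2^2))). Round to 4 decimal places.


Squared Hellinger distance for Gaussians:
H^2 = 1 - sqrt(2*s1*s2/(s1^2+s2^2)) * exp(-(m1-m2)^2/(4*(s1^2+s2^2))).
s1^2 = 16, s2^2 = 4, s1^2+s2^2 = 20.
sqrt(2*4*2/(20)) = 0.894427.
(m1-m2)^2 = (9)^2 = 81.
exp(-81/(4*20)) = exp(-1.0125) = 0.36331.
H^2 = 1 - 0.894427*0.36331 = 0.6750

0.6750


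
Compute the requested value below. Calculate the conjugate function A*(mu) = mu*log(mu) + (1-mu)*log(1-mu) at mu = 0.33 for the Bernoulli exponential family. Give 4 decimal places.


Legendre transform for Bernoulli:
A*(mu) = mu*log(mu) + (1-mu)*log(1-mu).
mu = 0.33, 1-mu = 0.67.
mu*log(mu) = 0.33*log(0.33) = -0.365859.
(1-mu)*log(1-mu) = 0.67*log(0.67) = -0.26832.
A* = -0.365859 + -0.26832 = -0.6342

-0.6342


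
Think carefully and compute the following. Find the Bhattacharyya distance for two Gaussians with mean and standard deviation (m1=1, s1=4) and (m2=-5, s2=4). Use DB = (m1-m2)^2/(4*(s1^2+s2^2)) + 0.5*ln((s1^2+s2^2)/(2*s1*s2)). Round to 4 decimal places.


Bhattacharyya distance between two Gaussians:
DB = (m1-m2)^2/(4*(s1^2+s2^2)) + (1/2)*ln((s1^2+s2^2)/(2*s1*s2)).
(m1-m2)^2 = (6)^2 = 36.
s1^2+s2^2 = 16 + 16 = 32.
term1 = 36/128 = 0.28125.
term2 = 0.5*ln(32/32.0) = 0.0.
DB = 0.28125 + 0.0 = 0.2813

0.2813
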